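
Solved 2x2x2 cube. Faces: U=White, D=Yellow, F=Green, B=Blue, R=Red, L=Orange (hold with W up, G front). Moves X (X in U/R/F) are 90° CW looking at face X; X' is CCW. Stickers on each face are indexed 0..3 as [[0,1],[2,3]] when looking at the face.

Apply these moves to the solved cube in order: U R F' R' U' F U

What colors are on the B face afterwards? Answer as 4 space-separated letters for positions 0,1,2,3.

Answer: O G O B

Derivation:
After move 1 (U): U=WWWW F=RRGG R=BBRR B=OOBB L=GGOO
After move 2 (R): R=RBRB U=WRWG F=RYGY D=YBYO B=WOWB
After move 3 (F'): F=YYRG U=WRRR R=BBYB D=GOYO L=GGOW
After move 4 (R'): R=BBBY U=WWRW F=YRRR D=GYYG B=OOOB
After move 5 (U'): U=WWWR F=GGRR R=YRBY B=BBOB L=OOOW
After move 6 (F): F=RGRG U=WWWO R=WRRY D=BYYG L=OGOY
After move 7 (U): U=WWOW F=WRRG R=BBRY B=OGOB L=RGOY
Query: B face = OGOB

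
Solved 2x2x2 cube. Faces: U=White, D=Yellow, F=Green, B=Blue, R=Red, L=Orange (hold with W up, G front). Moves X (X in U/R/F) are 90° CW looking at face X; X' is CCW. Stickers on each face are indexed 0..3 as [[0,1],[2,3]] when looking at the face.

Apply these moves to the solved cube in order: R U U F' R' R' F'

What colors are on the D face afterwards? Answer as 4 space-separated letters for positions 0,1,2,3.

Answer: W G Y R

Derivation:
After move 1 (R): R=RRRR U=WGWG F=GYGY D=YBYB B=WBWB
After move 2 (U): U=WWGG F=RRGY R=WBRR B=OOWB L=GYOO
After move 3 (U): U=GWGW F=WBGY R=OORR B=GYWB L=RROO
After move 4 (F'): F=BYWG U=GWOR R=BOYR D=ROYB L=RWOG
After move 5 (R'): R=ORBY U=GWOG F=BWWR D=RYYG B=BYOB
After move 6 (R'): R=RYOB U=GOOB F=BWWG D=RWYR B=GYYB
After move 7 (F'): F=WGBW U=GORO R=WYRB D=WGYR L=RBOO
Query: D face = WGYR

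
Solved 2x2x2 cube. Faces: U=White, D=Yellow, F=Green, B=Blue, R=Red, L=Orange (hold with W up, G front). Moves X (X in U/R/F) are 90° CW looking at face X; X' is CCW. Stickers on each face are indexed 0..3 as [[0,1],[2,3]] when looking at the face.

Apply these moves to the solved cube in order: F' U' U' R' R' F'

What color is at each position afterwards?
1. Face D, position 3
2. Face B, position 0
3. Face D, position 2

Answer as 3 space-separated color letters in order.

Answer: W G Y

Derivation:
After move 1 (F'): F=GGGG U=WWRR R=YRYR D=OOYY L=OWOW
After move 2 (U'): U=WRWR F=OWGG R=GGYR B=YRBB L=BBOW
After move 3 (U'): U=RRWW F=BBGG R=OWYR B=GGBB L=YROW
After move 4 (R'): R=WROY U=RBWG F=BRGW D=OBYG B=YGOB
After move 5 (R'): R=RYWO U=ROWY F=BBGG D=ORYW B=GGBB
After move 6 (F'): F=BGBG U=RORW R=RYOO D=RWYW L=YYOW
Query 1: D[3] = W
Query 2: B[0] = G
Query 3: D[2] = Y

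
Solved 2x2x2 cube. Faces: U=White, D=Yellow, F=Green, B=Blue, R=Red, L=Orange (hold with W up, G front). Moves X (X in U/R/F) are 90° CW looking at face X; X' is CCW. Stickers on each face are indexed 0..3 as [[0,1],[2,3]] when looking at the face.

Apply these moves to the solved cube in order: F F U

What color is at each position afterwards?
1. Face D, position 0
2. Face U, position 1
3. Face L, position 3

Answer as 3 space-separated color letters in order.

Answer: W W R

Derivation:
After move 1 (F): F=GGGG U=WWOO R=WRWR D=RRYY L=OYOY
After move 2 (F): F=GGGG U=WWYY R=OROR D=WWYY L=OROR
After move 3 (U): U=YWYW F=ORGG R=BBOR B=ORBB L=GGOR
Query 1: D[0] = W
Query 2: U[1] = W
Query 3: L[3] = R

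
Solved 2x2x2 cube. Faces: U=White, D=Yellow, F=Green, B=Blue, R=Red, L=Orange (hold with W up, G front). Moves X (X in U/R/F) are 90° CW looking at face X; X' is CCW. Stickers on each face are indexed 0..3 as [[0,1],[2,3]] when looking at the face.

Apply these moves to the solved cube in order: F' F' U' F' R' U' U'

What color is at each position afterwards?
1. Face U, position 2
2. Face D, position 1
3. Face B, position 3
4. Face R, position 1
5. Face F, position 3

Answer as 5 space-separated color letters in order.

Answer: B G B Y O

Derivation:
After move 1 (F'): F=GGGG U=WWRR R=YRYR D=OOYY L=OWOW
After move 2 (F'): F=GGGG U=WWYY R=OROR D=WWYY L=OROR
After move 3 (U'): U=WYWY F=ORGG R=GGOR B=ORBB L=BBOR
After move 4 (F'): F=RGOG U=WYGO R=WGWR D=BRYY L=BYOW
After move 5 (R'): R=GRWW U=WBGO F=RYOO D=BGYG B=YRRB
After move 6 (U'): U=BOWG F=BYOO R=RYWW B=GRRB L=YROW
After move 7 (U'): U=OGBW F=YROO R=BYWW B=RYRB L=GROW
Query 1: U[2] = B
Query 2: D[1] = G
Query 3: B[3] = B
Query 4: R[1] = Y
Query 5: F[3] = O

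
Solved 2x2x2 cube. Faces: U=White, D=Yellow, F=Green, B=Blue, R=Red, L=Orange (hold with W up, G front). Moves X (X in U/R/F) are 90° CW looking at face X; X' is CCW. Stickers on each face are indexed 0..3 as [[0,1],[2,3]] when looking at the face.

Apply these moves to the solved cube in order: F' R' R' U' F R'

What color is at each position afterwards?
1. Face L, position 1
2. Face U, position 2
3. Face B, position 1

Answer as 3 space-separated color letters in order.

After move 1 (F'): F=GGGG U=WWRR R=YRYR D=OOYY L=OWOW
After move 2 (R'): R=RRYY U=WBRB F=GWGR D=OGYG B=YBOB
After move 3 (R'): R=RYRY U=WORY F=GBGB D=OWYR B=GBGB
After move 4 (U'): U=OYWR F=OWGB R=GBRY B=RYGB L=GBOW
After move 5 (F): F=GOBW U=OYWB R=WBRY D=RGYR L=GOOW
After move 6 (R'): R=BYWR U=OGWR F=GYBB D=ROYW B=RYGB
Query 1: L[1] = O
Query 2: U[2] = W
Query 3: B[1] = Y

Answer: O W Y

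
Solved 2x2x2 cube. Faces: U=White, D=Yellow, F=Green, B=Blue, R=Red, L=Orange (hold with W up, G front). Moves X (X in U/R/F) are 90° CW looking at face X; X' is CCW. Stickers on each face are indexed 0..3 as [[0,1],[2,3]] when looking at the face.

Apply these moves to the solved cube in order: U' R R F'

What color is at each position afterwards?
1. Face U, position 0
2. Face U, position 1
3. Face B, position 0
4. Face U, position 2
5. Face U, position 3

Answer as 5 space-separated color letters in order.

After move 1 (U'): U=WWWW F=OOGG R=GGRR B=RRBB L=BBOO
After move 2 (R): R=RGRG U=WOWG F=OYGY D=YBYR B=WRWB
After move 3 (R): R=RRGG U=WYWY F=OBGR D=YWYW B=GROB
After move 4 (F'): F=BROG U=WYRG R=WRYG D=BOYW L=BYOW
Query 1: U[0] = W
Query 2: U[1] = Y
Query 3: B[0] = G
Query 4: U[2] = R
Query 5: U[3] = G

Answer: W Y G R G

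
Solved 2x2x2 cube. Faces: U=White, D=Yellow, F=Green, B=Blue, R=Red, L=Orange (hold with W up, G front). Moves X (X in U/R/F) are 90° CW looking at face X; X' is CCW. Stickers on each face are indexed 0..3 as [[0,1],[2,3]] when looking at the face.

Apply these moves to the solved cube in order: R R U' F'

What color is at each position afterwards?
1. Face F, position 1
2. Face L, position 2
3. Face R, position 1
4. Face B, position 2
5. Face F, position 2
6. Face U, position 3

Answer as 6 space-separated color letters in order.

Answer: B O B G O R

Derivation:
After move 1 (R): R=RRRR U=WGWG F=GYGY D=YBYB B=WBWB
After move 2 (R): R=RRRR U=WYWY F=GBGB D=YWYW B=GBGB
After move 3 (U'): U=YYWW F=OOGB R=GBRR B=RRGB L=GBOO
After move 4 (F'): F=OBOG U=YYGR R=WBYR D=BOYW L=GWOW
Query 1: F[1] = B
Query 2: L[2] = O
Query 3: R[1] = B
Query 4: B[2] = G
Query 5: F[2] = O
Query 6: U[3] = R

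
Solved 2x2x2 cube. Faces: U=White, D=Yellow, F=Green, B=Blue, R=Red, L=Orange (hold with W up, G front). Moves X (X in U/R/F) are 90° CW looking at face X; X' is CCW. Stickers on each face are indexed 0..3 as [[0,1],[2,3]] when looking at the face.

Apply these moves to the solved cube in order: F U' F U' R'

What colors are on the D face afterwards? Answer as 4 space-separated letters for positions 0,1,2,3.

Answer: W R Y Y

Derivation:
After move 1 (F): F=GGGG U=WWOO R=WRWR D=RRYY L=OYOY
After move 2 (U'): U=WOWO F=OYGG R=GGWR B=WRBB L=BBOY
After move 3 (F): F=GOGY U=WOYB R=WGOR D=WGYY L=BROR
After move 4 (U'): U=OBWY F=BRGY R=GOOR B=WGBB L=WROR
After move 5 (R'): R=ORGO U=OBWW F=BBGY D=WRYY B=YGGB
Query: D face = WRYY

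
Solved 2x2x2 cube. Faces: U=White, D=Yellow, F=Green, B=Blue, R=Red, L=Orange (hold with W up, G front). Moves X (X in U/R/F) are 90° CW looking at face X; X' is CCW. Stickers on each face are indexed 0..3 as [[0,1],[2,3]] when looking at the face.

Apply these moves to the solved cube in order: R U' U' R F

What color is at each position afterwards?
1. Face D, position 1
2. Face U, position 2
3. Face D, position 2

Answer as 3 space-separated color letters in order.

Answer: R O Y

Derivation:
After move 1 (R): R=RRRR U=WGWG F=GYGY D=YBYB B=WBWB
After move 2 (U'): U=GGWW F=OOGY R=GYRR B=RRWB L=WBOO
After move 3 (U'): U=GWGW F=WBGY R=OORR B=GYWB L=RROO
After move 4 (R): R=RORO U=GBGY F=WBGB D=YWYG B=WYWB
After move 5 (F): F=GWBB U=GBOR R=GOYO D=RRYG L=RYOW
Query 1: D[1] = R
Query 2: U[2] = O
Query 3: D[2] = Y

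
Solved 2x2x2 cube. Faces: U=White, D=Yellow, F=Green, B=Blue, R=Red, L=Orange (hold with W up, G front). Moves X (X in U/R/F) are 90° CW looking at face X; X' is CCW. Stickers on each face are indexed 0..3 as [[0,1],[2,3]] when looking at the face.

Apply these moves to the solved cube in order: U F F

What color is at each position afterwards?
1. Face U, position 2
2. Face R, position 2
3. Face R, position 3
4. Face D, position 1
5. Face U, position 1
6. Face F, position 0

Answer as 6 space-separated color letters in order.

Answer: Y G R W W G

Derivation:
After move 1 (U): U=WWWW F=RRGG R=BBRR B=OOBB L=GGOO
After move 2 (F): F=GRGR U=WWOG R=WBWR D=RBYY L=GYOY
After move 3 (F): F=GGRR U=WWYY R=OBGR D=WWYY L=GROB
Query 1: U[2] = Y
Query 2: R[2] = G
Query 3: R[3] = R
Query 4: D[1] = W
Query 5: U[1] = W
Query 6: F[0] = G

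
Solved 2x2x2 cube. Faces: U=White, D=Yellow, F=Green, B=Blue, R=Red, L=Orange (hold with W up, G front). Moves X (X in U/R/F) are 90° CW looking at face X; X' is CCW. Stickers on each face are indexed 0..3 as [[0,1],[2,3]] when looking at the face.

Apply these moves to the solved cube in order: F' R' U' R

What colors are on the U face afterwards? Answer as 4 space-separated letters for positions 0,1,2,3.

Answer: B W W R

Derivation:
After move 1 (F'): F=GGGG U=WWRR R=YRYR D=OOYY L=OWOW
After move 2 (R'): R=RRYY U=WBRB F=GWGR D=OGYG B=YBOB
After move 3 (U'): U=BBWR F=OWGR R=GWYY B=RROB L=YBOW
After move 4 (R): R=YGYW U=BWWR F=OGGG D=OOYR B=RRBB
Query: U face = BWWR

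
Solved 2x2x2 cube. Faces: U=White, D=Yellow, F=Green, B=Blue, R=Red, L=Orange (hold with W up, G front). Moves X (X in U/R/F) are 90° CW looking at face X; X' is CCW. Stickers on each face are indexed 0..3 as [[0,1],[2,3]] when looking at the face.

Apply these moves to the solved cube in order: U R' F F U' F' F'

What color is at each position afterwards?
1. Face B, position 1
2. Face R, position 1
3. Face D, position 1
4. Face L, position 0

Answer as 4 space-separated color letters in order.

Answer: R G W Y

Derivation:
After move 1 (U): U=WWWW F=RRGG R=BBRR B=OOBB L=GGOO
After move 2 (R'): R=BRBR U=WBWO F=RWGW D=YRYG B=YOYB
After move 3 (F): F=GRWW U=WBOG R=WROR D=BBYG L=GYOR
After move 4 (F): F=WGWR U=WBRY R=ORGR D=OWYG L=GBOB
After move 5 (U'): U=BYWR F=GBWR R=WGGR B=ORYB L=YOOB
After move 6 (F'): F=BRGW U=BYWG R=WGOR D=OBYG L=YROW
After move 7 (F'): F=RWBG U=BYWO R=BGOR D=RWYG L=YGOW
Query 1: B[1] = R
Query 2: R[1] = G
Query 3: D[1] = W
Query 4: L[0] = Y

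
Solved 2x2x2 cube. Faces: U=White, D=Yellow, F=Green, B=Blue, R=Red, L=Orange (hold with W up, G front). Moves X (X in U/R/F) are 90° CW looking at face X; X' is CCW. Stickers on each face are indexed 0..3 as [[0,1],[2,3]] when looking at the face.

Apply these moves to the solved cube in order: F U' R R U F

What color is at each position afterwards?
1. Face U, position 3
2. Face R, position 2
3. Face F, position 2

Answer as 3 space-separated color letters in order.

After move 1 (F): F=GGGG U=WWOO R=WRWR D=RRYY L=OYOY
After move 2 (U'): U=WOWO F=OYGG R=GGWR B=WRBB L=BBOY
After move 3 (R): R=WGRG U=WYWG F=ORGY D=RBYW B=OROB
After move 4 (R): R=RWGG U=WRWY F=OBGW D=ROYO B=GRYB
After move 5 (U): U=WWYR F=RWGW R=GRGG B=BBYB L=OBOY
After move 6 (F): F=GRWW U=WWYB R=YRRG D=GGYO L=OROO
Query 1: U[3] = B
Query 2: R[2] = R
Query 3: F[2] = W

Answer: B R W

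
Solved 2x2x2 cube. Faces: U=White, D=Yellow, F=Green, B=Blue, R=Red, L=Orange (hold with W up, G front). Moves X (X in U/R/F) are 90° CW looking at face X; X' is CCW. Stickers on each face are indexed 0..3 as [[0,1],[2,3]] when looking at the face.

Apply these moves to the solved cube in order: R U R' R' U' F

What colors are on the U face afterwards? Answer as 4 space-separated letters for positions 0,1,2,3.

After move 1 (R): R=RRRR U=WGWG F=GYGY D=YBYB B=WBWB
After move 2 (U): U=WWGG F=RRGY R=WBRR B=OOWB L=GYOO
After move 3 (R'): R=BRWR U=WWGO F=RWGG D=YRYY B=BOBB
After move 4 (R'): R=RRBW U=WBGB F=RWGO D=YWYG B=YORB
After move 5 (U'): U=BBWG F=GYGO R=RWBW B=RRRB L=YOOO
After move 6 (F): F=GGOY U=BBOO R=WWGW D=BRYG L=YYOW
Query: U face = BBOO

Answer: B B O O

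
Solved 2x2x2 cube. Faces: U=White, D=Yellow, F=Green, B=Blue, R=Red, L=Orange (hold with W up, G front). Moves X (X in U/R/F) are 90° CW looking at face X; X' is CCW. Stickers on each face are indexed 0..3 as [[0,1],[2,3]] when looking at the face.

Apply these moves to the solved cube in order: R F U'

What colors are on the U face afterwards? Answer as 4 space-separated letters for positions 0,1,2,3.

Answer: G O W O

Derivation:
After move 1 (R): R=RRRR U=WGWG F=GYGY D=YBYB B=WBWB
After move 2 (F): F=GGYY U=WGOO R=WRGR D=RRYB L=OYOB
After move 3 (U'): U=GOWO F=OYYY R=GGGR B=WRWB L=WBOB
Query: U face = GOWO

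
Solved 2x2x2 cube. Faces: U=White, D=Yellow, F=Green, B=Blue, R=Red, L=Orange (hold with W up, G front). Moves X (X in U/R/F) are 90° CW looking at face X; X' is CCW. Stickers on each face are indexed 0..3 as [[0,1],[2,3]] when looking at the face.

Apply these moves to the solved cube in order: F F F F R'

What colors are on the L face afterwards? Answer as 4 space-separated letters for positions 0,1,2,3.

Answer: O O O O

Derivation:
After move 1 (F): F=GGGG U=WWOO R=WRWR D=RRYY L=OYOY
After move 2 (F): F=GGGG U=WWYY R=OROR D=WWYY L=OROR
After move 3 (F): F=GGGG U=WWRR R=YRYR D=OOYY L=OWOW
After move 4 (F): F=GGGG U=WWWW R=RRRR D=YYYY L=OOOO
After move 5 (R'): R=RRRR U=WBWB F=GWGW D=YGYG B=YBYB
Query: L face = OOOO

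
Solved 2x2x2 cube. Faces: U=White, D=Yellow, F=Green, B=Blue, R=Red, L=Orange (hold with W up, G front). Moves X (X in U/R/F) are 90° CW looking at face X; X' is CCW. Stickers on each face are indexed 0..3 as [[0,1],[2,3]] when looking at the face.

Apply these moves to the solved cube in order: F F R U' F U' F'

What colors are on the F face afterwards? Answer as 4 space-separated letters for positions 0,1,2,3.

Answer: W R Y Y

Derivation:
After move 1 (F): F=GGGG U=WWOO R=WRWR D=RRYY L=OYOY
After move 2 (F): F=GGGG U=WWYY R=OROR D=WWYY L=OROR
After move 3 (R): R=OORR U=WGYG F=GWGY D=WBYB B=YBWB
After move 4 (U'): U=GGWY F=ORGY R=GWRR B=OOWB L=YBOR
After move 5 (F): F=GOYR U=GGRB R=WWYR D=RGYB L=YWOB
After move 6 (U'): U=GBGR F=YWYR R=GOYR B=WWWB L=OOOB
After move 7 (F'): F=WRYY U=GBGY R=GORR D=OBYB L=OROG
Query: F face = WRYY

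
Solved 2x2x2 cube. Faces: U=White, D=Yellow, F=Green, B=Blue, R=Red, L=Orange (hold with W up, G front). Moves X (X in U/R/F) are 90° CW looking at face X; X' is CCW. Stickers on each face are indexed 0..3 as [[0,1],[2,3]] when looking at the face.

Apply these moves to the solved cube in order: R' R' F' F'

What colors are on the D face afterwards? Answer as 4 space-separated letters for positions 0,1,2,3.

Answer: Y W Y W

Derivation:
After move 1 (R'): R=RRRR U=WBWB F=GWGW D=YGYG B=YBYB
After move 2 (R'): R=RRRR U=WYWY F=GBGB D=YWYW B=GBGB
After move 3 (F'): F=BBGG U=WYRR R=WRYR D=OOYW L=OYOW
After move 4 (F'): F=BGBG U=WYWY R=OROR D=YWYW L=OROR
Query: D face = YWYW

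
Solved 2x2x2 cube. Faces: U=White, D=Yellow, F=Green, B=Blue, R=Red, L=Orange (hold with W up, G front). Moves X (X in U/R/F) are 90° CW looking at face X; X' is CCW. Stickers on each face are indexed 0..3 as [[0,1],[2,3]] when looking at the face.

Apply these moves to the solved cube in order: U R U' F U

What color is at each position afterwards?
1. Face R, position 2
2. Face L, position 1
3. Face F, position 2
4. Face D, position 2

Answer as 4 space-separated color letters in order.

Answer: W G Y Y

Derivation:
After move 1 (U): U=WWWW F=RRGG R=BBRR B=OOBB L=GGOO
After move 2 (R): R=RBRB U=WRWG F=RYGY D=YBYO B=WOWB
After move 3 (U'): U=RGWW F=GGGY R=RYRB B=RBWB L=WOOO
After move 4 (F): F=GGYG U=RGOO R=WYWB D=RRYO L=WYOB
After move 5 (U): U=OROG F=WYYG R=RBWB B=WYWB L=GGOB
Query 1: R[2] = W
Query 2: L[1] = G
Query 3: F[2] = Y
Query 4: D[2] = Y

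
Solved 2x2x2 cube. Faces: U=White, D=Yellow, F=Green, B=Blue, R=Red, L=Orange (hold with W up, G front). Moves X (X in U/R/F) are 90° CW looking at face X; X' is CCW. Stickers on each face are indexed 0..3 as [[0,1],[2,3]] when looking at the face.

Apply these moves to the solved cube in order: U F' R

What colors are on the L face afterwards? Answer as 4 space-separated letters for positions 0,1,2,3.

After move 1 (U): U=WWWW F=RRGG R=BBRR B=OOBB L=GGOO
After move 2 (F'): F=RGRG U=WWBR R=YBYR D=GOYY L=GWOW
After move 3 (R): R=YYRB U=WGBG F=RORY D=GBYO B=ROWB
Query: L face = GWOW

Answer: G W O W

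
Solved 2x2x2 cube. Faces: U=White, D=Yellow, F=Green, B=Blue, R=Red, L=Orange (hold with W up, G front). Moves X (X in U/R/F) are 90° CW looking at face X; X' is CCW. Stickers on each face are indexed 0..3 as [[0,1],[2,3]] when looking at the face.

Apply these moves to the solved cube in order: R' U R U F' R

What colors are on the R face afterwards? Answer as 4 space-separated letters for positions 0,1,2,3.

After move 1 (R'): R=RRRR U=WBWB F=GWGW D=YGYG B=YBYB
After move 2 (U): U=WWBB F=RRGW R=YBRR B=OOYB L=GWOO
After move 3 (R): R=RYRB U=WRBW F=RGGG D=YYYO B=BOWB
After move 4 (U): U=BWWR F=RYGG R=BORB B=GWWB L=RGOO
After move 5 (F'): F=YGRG U=BWBR R=YOYB D=GOYO L=RROW
After move 6 (R): R=YYBO U=BGBG F=YORO D=GWYG B=RWWB
Query: R face = YYBO

Answer: Y Y B O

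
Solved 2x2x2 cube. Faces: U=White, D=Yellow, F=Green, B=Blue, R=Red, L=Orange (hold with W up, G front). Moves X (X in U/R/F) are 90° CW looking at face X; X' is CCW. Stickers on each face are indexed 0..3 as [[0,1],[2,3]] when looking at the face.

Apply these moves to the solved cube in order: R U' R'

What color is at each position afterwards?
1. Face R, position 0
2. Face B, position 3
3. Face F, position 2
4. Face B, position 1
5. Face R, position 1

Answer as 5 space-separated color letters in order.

After move 1 (R): R=RRRR U=WGWG F=GYGY D=YBYB B=WBWB
After move 2 (U'): U=GGWW F=OOGY R=GYRR B=RRWB L=WBOO
After move 3 (R'): R=YRGR U=GWWR F=OGGW D=YOYY B=BRBB
Query 1: R[0] = Y
Query 2: B[3] = B
Query 3: F[2] = G
Query 4: B[1] = R
Query 5: R[1] = R

Answer: Y B G R R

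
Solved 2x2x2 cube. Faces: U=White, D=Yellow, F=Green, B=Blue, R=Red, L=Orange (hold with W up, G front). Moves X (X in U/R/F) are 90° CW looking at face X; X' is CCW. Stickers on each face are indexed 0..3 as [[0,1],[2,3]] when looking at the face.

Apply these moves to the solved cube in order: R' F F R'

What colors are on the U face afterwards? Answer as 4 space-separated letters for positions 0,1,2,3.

After move 1 (R'): R=RRRR U=WBWB F=GWGW D=YGYG B=YBYB
After move 2 (F): F=GGWW U=WBOO R=WRBR D=RRYG L=OYOG
After move 3 (F): F=WGWG U=WBGY R=OROR D=BWYG L=OROR
After move 4 (R'): R=RROO U=WYGY F=WBWY D=BGYG B=GBWB
Query: U face = WYGY

Answer: W Y G Y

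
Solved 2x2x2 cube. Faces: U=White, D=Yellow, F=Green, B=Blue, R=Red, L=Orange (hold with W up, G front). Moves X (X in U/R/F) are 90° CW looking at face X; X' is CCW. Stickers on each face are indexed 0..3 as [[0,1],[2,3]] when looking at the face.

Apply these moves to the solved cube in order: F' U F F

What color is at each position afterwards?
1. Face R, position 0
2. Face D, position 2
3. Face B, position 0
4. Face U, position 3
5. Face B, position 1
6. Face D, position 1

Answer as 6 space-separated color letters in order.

After move 1 (F'): F=GGGG U=WWRR R=YRYR D=OOYY L=OWOW
After move 2 (U): U=RWRW F=YRGG R=BBYR B=OWBB L=GGOW
After move 3 (F): F=GYGR U=RWWG R=RBWR D=YBYY L=GOOO
After move 4 (F): F=GGRY U=RWOO R=WBGR D=WRYY L=GYOB
Query 1: R[0] = W
Query 2: D[2] = Y
Query 3: B[0] = O
Query 4: U[3] = O
Query 5: B[1] = W
Query 6: D[1] = R

Answer: W Y O O W R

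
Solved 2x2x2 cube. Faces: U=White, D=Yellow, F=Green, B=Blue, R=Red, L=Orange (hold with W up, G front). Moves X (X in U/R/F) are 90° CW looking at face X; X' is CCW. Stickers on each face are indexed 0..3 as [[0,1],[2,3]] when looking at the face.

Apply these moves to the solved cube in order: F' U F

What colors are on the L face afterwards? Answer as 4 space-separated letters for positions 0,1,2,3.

After move 1 (F'): F=GGGG U=WWRR R=YRYR D=OOYY L=OWOW
After move 2 (U): U=RWRW F=YRGG R=BBYR B=OWBB L=GGOW
After move 3 (F): F=GYGR U=RWWG R=RBWR D=YBYY L=GOOO
Query: L face = GOOO

Answer: G O O O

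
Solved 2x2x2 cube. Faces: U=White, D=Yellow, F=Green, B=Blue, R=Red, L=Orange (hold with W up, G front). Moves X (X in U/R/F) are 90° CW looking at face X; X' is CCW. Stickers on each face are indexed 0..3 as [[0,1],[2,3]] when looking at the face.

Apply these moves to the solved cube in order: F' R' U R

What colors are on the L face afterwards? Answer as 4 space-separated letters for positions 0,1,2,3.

Answer: G W O W

Derivation:
After move 1 (F'): F=GGGG U=WWRR R=YRYR D=OOYY L=OWOW
After move 2 (R'): R=RRYY U=WBRB F=GWGR D=OGYG B=YBOB
After move 3 (U): U=RWBB F=RRGR R=YBYY B=OWOB L=GWOW
After move 4 (R): R=YYYB U=RRBR F=RGGG D=OOYO B=BWWB
Query: L face = GWOW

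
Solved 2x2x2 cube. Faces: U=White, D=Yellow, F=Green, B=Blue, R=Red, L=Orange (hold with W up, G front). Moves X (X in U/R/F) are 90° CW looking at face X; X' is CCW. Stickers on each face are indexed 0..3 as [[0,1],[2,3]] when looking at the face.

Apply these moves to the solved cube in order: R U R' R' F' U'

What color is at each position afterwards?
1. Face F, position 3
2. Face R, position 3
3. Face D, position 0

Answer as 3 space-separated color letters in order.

Answer: G W Y

Derivation:
After move 1 (R): R=RRRR U=WGWG F=GYGY D=YBYB B=WBWB
After move 2 (U): U=WWGG F=RRGY R=WBRR B=OOWB L=GYOO
After move 3 (R'): R=BRWR U=WWGO F=RWGG D=YRYY B=BOBB
After move 4 (R'): R=RRBW U=WBGB F=RWGO D=YWYG B=YORB
After move 5 (F'): F=WORG U=WBRB R=WRYW D=YOYG L=GBOG
After move 6 (U'): U=BBWR F=GBRG R=WOYW B=WRRB L=YOOG
Query 1: F[3] = G
Query 2: R[3] = W
Query 3: D[0] = Y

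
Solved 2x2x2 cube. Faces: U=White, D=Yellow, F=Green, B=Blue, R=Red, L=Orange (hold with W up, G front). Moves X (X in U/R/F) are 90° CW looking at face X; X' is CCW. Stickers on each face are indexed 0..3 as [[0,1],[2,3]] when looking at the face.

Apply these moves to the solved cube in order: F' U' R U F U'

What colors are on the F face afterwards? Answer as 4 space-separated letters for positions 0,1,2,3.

Answer: O O Y G

Derivation:
After move 1 (F'): F=GGGG U=WWRR R=YRYR D=OOYY L=OWOW
After move 2 (U'): U=WRWR F=OWGG R=GGYR B=YRBB L=BBOW
After move 3 (R): R=YGRG U=WWWG F=OOGY D=OBYY B=RRRB
After move 4 (U): U=WWGW F=YGGY R=RRRG B=BBRB L=OOOW
After move 5 (F): F=GYYG U=WWWO R=GRWG D=RRYY L=OOOB
After move 6 (U'): U=WOWW F=OOYG R=GYWG B=GRRB L=BBOB
Query: F face = OOYG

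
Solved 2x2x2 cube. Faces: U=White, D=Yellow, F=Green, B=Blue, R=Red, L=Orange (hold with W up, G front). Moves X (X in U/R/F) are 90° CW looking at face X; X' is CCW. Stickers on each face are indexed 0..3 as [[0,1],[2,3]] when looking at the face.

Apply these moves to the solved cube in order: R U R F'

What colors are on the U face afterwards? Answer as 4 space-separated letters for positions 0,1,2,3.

After move 1 (R): R=RRRR U=WGWG F=GYGY D=YBYB B=WBWB
After move 2 (U): U=WWGG F=RRGY R=WBRR B=OOWB L=GYOO
After move 3 (R): R=RWRB U=WRGY F=RBGB D=YWYO B=GOWB
After move 4 (F'): F=BBRG U=WRRR R=WWYB D=YOYO L=GYOG
Query: U face = WRRR

Answer: W R R R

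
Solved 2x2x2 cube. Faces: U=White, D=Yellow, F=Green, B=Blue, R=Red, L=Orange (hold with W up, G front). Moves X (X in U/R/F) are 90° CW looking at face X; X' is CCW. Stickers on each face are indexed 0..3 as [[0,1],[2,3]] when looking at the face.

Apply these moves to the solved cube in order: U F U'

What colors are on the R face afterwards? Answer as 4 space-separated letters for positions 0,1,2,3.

Answer: G R W R

Derivation:
After move 1 (U): U=WWWW F=RRGG R=BBRR B=OOBB L=GGOO
After move 2 (F): F=GRGR U=WWOG R=WBWR D=RBYY L=GYOY
After move 3 (U'): U=WGWO F=GYGR R=GRWR B=WBBB L=OOOY
Query: R face = GRWR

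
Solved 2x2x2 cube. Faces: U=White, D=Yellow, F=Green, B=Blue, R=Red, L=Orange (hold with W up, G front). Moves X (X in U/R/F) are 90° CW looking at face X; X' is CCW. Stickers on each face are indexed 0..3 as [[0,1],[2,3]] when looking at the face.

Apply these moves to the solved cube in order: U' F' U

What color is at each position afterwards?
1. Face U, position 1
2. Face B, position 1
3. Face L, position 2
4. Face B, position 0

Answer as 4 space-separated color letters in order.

After move 1 (U'): U=WWWW F=OOGG R=GGRR B=RRBB L=BBOO
After move 2 (F'): F=OGOG U=WWGR R=YGYR D=BOYY L=BWOW
After move 3 (U): U=GWRW F=YGOG R=RRYR B=BWBB L=OGOW
Query 1: U[1] = W
Query 2: B[1] = W
Query 3: L[2] = O
Query 4: B[0] = B

Answer: W W O B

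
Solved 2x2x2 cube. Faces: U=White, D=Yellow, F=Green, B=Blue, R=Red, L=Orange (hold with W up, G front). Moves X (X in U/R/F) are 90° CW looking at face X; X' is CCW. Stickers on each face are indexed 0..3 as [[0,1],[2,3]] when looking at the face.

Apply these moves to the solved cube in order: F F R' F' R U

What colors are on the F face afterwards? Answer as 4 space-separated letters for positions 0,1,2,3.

Answer: W G G G

Derivation:
After move 1 (F): F=GGGG U=WWOO R=WRWR D=RRYY L=OYOY
After move 2 (F): F=GGGG U=WWYY R=OROR D=WWYY L=OROR
After move 3 (R'): R=RROO U=WBYB F=GWGY D=WGYG B=YBWB
After move 4 (F'): F=WYGG U=WBRO R=GRWO D=RRYG L=OBOY
After move 5 (R): R=WGOR U=WYRG F=WRGG D=RWYY B=OBBB
After move 6 (U): U=RWGY F=WGGG R=OBOR B=OBBB L=WROY
Query: F face = WGGG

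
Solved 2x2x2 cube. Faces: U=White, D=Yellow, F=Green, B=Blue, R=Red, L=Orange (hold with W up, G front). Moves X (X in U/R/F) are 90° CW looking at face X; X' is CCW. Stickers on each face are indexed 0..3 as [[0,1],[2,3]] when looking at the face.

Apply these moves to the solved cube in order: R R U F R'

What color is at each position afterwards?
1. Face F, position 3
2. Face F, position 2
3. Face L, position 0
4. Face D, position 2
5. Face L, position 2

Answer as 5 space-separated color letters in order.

After move 1 (R): R=RRRR U=WGWG F=GYGY D=YBYB B=WBWB
After move 2 (R): R=RRRR U=WYWY F=GBGB D=YWYW B=GBGB
After move 3 (U): U=WWYY F=RRGB R=GBRR B=OOGB L=GBOO
After move 4 (F): F=GRBR U=WWOB R=YBYR D=RGYW L=GYOW
After move 5 (R'): R=BRYY U=WGOO F=GWBB D=RRYR B=WOGB
Query 1: F[3] = B
Query 2: F[2] = B
Query 3: L[0] = G
Query 4: D[2] = Y
Query 5: L[2] = O

Answer: B B G Y O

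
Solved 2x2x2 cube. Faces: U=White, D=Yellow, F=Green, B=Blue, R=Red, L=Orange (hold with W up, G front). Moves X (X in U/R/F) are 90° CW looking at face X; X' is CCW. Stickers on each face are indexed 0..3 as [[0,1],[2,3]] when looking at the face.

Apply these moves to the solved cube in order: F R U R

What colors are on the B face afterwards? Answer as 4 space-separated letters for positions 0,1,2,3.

Answer: G Y W B

Derivation:
After move 1 (F): F=GGGG U=WWOO R=WRWR D=RRYY L=OYOY
After move 2 (R): R=WWRR U=WGOG F=GRGY D=RBYB B=OBWB
After move 3 (U): U=OWGG F=WWGY R=OBRR B=OYWB L=GROY
After move 4 (R): R=RORB U=OWGY F=WBGB D=RWYO B=GYWB
Query: B face = GYWB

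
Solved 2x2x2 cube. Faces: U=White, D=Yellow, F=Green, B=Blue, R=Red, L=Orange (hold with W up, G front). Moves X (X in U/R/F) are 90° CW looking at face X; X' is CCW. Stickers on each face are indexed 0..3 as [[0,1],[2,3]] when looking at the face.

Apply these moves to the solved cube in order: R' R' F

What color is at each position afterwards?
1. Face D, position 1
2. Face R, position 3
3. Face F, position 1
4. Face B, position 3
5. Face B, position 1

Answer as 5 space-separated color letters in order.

Answer: R R G B B

Derivation:
After move 1 (R'): R=RRRR U=WBWB F=GWGW D=YGYG B=YBYB
After move 2 (R'): R=RRRR U=WYWY F=GBGB D=YWYW B=GBGB
After move 3 (F): F=GGBB U=WYOO R=WRYR D=RRYW L=OYOW
Query 1: D[1] = R
Query 2: R[3] = R
Query 3: F[1] = G
Query 4: B[3] = B
Query 5: B[1] = B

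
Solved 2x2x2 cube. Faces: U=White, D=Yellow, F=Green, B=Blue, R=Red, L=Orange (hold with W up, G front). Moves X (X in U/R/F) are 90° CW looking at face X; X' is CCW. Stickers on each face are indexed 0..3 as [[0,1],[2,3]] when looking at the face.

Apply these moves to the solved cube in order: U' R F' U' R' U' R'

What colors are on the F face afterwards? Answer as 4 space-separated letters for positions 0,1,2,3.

After move 1 (U'): U=WWWW F=OOGG R=GGRR B=RRBB L=BBOO
After move 2 (R): R=RGRG U=WOWG F=OYGY D=YBYR B=WRWB
After move 3 (F'): F=YYOG U=WORR R=BGYG D=BOYR L=BGOW
After move 4 (U'): U=ORWR F=BGOG R=YYYG B=BGWB L=WROW
After move 5 (R'): R=YGYY U=OWWB F=BROR D=BGYG B=RGOB
After move 6 (U'): U=WBOW F=WROR R=BRYY B=YGOB L=RGOW
After move 7 (R'): R=RYBY U=WOOY F=WBOW D=BRYR B=GGGB
Query: F face = WBOW

Answer: W B O W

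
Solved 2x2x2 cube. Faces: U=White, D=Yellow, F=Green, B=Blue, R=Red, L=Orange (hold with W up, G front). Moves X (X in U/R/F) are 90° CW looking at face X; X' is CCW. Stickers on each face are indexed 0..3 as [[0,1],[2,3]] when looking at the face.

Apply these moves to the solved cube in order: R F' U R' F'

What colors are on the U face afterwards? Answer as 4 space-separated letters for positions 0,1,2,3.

After move 1 (R): R=RRRR U=WGWG F=GYGY D=YBYB B=WBWB
After move 2 (F'): F=YYGG U=WGRR R=BRYR D=OOYB L=OGOW
After move 3 (U): U=RWRG F=BRGG R=WBYR B=OGWB L=YYOW
After move 4 (R'): R=BRWY U=RWRO F=BWGG D=ORYG B=BGOB
After move 5 (F'): F=WGBG U=RWBW R=RROY D=YWYG L=YOOR
Query: U face = RWBW

Answer: R W B W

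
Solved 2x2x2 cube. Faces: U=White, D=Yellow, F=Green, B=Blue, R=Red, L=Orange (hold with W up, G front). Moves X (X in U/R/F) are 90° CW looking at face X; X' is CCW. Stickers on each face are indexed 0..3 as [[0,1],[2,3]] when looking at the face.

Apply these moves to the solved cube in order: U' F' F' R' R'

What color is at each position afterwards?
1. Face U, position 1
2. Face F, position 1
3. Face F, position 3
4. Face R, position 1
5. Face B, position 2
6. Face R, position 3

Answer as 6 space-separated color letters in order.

After move 1 (U'): U=WWWW F=OOGG R=GGRR B=RRBB L=BBOO
After move 2 (F'): F=OGOG U=WWGR R=YGYR D=BOYY L=BWOW
After move 3 (F'): F=GGOO U=WWYY R=OGBR D=WWYY L=BROG
After move 4 (R'): R=GROB U=WBYR F=GWOY D=WGYO B=YRWB
After move 5 (R'): R=RBGO U=WWYY F=GBOR D=WWYY B=ORGB
Query 1: U[1] = W
Query 2: F[1] = B
Query 3: F[3] = R
Query 4: R[1] = B
Query 5: B[2] = G
Query 6: R[3] = O

Answer: W B R B G O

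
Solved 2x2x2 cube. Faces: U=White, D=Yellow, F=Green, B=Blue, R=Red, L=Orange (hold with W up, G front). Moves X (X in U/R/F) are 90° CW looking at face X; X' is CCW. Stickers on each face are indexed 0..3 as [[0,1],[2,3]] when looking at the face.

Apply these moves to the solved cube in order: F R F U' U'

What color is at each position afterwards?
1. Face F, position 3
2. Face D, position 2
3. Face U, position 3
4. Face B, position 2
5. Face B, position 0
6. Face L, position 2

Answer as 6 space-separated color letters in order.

Answer: R Y W W G O

Derivation:
After move 1 (F): F=GGGG U=WWOO R=WRWR D=RRYY L=OYOY
After move 2 (R): R=WWRR U=WGOG F=GRGY D=RBYB B=OBWB
After move 3 (F): F=GGYR U=WGYY R=OWGR D=RWYB L=OROB
After move 4 (U'): U=GYWY F=ORYR R=GGGR B=OWWB L=OBOB
After move 5 (U'): U=YYGW F=OBYR R=ORGR B=GGWB L=OWOB
Query 1: F[3] = R
Query 2: D[2] = Y
Query 3: U[3] = W
Query 4: B[2] = W
Query 5: B[0] = G
Query 6: L[2] = O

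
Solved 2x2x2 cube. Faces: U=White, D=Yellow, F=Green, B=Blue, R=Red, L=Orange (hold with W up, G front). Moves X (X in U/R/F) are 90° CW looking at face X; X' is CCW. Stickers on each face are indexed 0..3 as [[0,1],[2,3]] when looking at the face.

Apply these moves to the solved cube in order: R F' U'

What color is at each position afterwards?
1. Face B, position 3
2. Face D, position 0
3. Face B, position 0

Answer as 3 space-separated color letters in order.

After move 1 (R): R=RRRR U=WGWG F=GYGY D=YBYB B=WBWB
After move 2 (F'): F=YYGG U=WGRR R=BRYR D=OOYB L=OGOW
After move 3 (U'): U=GRWR F=OGGG R=YYYR B=BRWB L=WBOW
Query 1: B[3] = B
Query 2: D[0] = O
Query 3: B[0] = B

Answer: B O B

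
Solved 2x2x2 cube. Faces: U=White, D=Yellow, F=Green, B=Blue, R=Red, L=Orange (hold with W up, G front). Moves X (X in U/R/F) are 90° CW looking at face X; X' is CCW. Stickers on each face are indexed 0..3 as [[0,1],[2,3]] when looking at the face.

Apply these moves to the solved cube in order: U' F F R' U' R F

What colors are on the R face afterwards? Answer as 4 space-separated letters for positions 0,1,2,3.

Answer: W G Y W

Derivation:
After move 1 (U'): U=WWWW F=OOGG R=GGRR B=RRBB L=BBOO
After move 2 (F): F=GOGO U=WWOB R=WGWR D=RGYY L=BYOY
After move 3 (F): F=GGOO U=WWYY R=OGBR D=WWYY L=BROG
After move 4 (R'): R=GROB U=WBYR F=GWOY D=WGYO B=YRWB
After move 5 (U'): U=BRWY F=BROY R=GWOB B=GRWB L=YROG
After move 6 (R): R=OGBW U=BRWY F=BGOO D=WWYG B=YRRB
After move 7 (F): F=OBOG U=BRGR R=WGYW D=BOYG L=YWOW
Query: R face = WGYW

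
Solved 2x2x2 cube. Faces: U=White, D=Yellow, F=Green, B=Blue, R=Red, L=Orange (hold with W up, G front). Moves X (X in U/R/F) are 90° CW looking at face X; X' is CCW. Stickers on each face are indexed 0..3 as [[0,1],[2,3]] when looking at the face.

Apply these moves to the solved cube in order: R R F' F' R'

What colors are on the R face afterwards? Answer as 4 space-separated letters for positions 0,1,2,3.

After move 1 (R): R=RRRR U=WGWG F=GYGY D=YBYB B=WBWB
After move 2 (R): R=RRRR U=WYWY F=GBGB D=YWYW B=GBGB
After move 3 (F'): F=BBGG U=WYRR R=WRYR D=OOYW L=OYOW
After move 4 (F'): F=BGBG U=WYWY R=OROR D=YWYW L=OROR
After move 5 (R'): R=RROO U=WGWG F=BYBY D=YGYG B=WBWB
Query: R face = RROO

Answer: R R O O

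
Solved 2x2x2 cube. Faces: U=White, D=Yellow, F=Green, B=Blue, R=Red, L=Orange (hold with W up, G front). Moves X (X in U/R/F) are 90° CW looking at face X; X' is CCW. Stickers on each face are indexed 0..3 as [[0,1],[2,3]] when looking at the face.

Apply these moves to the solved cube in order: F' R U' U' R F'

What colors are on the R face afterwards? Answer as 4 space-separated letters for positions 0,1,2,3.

After move 1 (F'): F=GGGG U=WWRR R=YRYR D=OOYY L=OWOW
After move 2 (R): R=YYRR U=WGRG F=GOGY D=OBYB B=RBWB
After move 3 (U'): U=GGWR F=OWGY R=GORR B=YYWB L=RBOW
After move 4 (U'): U=GRGW F=RBGY R=OWRR B=GOWB L=YYOW
After move 5 (R): R=RORW U=GBGY F=RBGB D=OWYG B=WORB
After move 6 (F'): F=BBRG U=GBRR R=WOOW D=YWYG L=YYOG
Query: R face = WOOW

Answer: W O O W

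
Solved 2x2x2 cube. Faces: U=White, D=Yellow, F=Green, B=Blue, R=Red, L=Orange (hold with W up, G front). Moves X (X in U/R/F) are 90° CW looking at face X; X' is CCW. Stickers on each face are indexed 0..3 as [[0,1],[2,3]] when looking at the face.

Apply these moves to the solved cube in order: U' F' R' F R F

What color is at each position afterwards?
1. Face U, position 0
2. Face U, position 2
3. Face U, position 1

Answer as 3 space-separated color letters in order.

Answer: W G O

Derivation:
After move 1 (U'): U=WWWW F=OOGG R=GGRR B=RRBB L=BBOO
After move 2 (F'): F=OGOG U=WWGR R=YGYR D=BOYY L=BWOW
After move 3 (R'): R=GRYY U=WBGR F=OWOR D=BGYG B=YROB
After move 4 (F): F=OORW U=WBWW R=GRRY D=YGYG L=BBOG
After move 5 (R): R=RGYR U=WOWW F=OGRG D=YOYY B=WRBB
After move 6 (F): F=ROGG U=WOGB R=WGWR D=YRYY L=BYOO
Query 1: U[0] = W
Query 2: U[2] = G
Query 3: U[1] = O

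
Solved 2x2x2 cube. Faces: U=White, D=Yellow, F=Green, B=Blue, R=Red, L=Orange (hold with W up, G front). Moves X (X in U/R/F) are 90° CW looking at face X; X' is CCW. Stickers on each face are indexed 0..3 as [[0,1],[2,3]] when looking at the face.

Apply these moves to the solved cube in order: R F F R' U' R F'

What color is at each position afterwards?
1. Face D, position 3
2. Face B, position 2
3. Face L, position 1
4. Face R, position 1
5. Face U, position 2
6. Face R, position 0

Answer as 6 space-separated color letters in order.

After move 1 (R): R=RRRR U=WGWG F=GYGY D=YBYB B=WBWB
After move 2 (F): F=GGYY U=WGOO R=WRGR D=RRYB L=OYOB
After move 3 (F): F=YGYG U=WGBY R=OROR D=GWYB L=OROR
After move 4 (R'): R=RROO U=WWBW F=YGYY D=GGYG B=BBWB
After move 5 (U'): U=WWWB F=ORYY R=YGOO B=RRWB L=BBOR
After move 6 (R): R=OYOG U=WRWY F=OGYG D=GWYR B=BRWB
After move 7 (F'): F=GGOY U=WROO R=WYGG D=BRYR L=BYOW
Query 1: D[3] = R
Query 2: B[2] = W
Query 3: L[1] = Y
Query 4: R[1] = Y
Query 5: U[2] = O
Query 6: R[0] = W

Answer: R W Y Y O W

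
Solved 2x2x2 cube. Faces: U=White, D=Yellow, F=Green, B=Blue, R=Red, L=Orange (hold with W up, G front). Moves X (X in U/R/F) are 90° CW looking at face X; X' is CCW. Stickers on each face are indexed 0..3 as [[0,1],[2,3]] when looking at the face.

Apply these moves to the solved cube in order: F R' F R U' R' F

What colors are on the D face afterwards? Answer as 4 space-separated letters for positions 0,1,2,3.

After move 1 (F): F=GGGG U=WWOO R=WRWR D=RRYY L=OYOY
After move 2 (R'): R=RRWW U=WBOB F=GWGO D=RGYG B=YBRB
After move 3 (F): F=GGOW U=WBYY R=ORBW D=WRYG L=OROG
After move 4 (R): R=BOWR U=WGYW F=GROG D=WRYY B=YBBB
After move 5 (U'): U=GWWY F=OROG R=GRWR B=BOBB L=YBOG
After move 6 (R'): R=RRGW U=GBWB F=OWOY D=WRYG B=YORB
After move 7 (F): F=OOYW U=GBGB R=WRBW D=GRYG L=YWOR
Query: D face = GRYG

Answer: G R Y G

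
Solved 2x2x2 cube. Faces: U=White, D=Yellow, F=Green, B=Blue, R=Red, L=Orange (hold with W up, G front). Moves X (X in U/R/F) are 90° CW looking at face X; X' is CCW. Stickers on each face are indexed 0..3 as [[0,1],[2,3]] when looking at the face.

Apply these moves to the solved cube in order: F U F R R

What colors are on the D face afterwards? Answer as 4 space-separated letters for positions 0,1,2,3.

After move 1 (F): F=GGGG U=WWOO R=WRWR D=RRYY L=OYOY
After move 2 (U): U=OWOW F=WRGG R=BBWR B=OYBB L=GGOY
After move 3 (F): F=GWGR U=OWYG R=OBWR D=WBYY L=GROR
After move 4 (R): R=WORB U=OWYR F=GBGY D=WBYO B=GYWB
After move 5 (R): R=RWBO U=OBYY F=GBGO D=WWYG B=RYWB
Query: D face = WWYG

Answer: W W Y G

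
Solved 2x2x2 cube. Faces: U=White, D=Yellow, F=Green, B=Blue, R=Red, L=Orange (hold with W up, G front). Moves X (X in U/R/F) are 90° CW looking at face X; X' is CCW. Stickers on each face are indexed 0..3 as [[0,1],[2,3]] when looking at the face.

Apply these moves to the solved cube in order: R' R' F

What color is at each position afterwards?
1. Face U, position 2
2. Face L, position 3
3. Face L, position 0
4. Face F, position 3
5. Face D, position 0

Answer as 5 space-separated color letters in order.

Answer: O W O B R

Derivation:
After move 1 (R'): R=RRRR U=WBWB F=GWGW D=YGYG B=YBYB
After move 2 (R'): R=RRRR U=WYWY F=GBGB D=YWYW B=GBGB
After move 3 (F): F=GGBB U=WYOO R=WRYR D=RRYW L=OYOW
Query 1: U[2] = O
Query 2: L[3] = W
Query 3: L[0] = O
Query 4: F[3] = B
Query 5: D[0] = R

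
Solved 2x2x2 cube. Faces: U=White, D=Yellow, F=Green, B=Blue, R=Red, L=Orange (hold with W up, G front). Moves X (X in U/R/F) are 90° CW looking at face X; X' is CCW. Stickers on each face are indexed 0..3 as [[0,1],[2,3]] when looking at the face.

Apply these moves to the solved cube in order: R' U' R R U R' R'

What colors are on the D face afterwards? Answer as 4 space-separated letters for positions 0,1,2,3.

Answer: Y B Y G

Derivation:
After move 1 (R'): R=RRRR U=WBWB F=GWGW D=YGYG B=YBYB
After move 2 (U'): U=BBWW F=OOGW R=GWRR B=RRYB L=YBOO
After move 3 (R): R=RGRW U=BOWW F=OGGG D=YYYR B=WRBB
After move 4 (R): R=RRWG U=BGWG F=OYGR D=YBYW B=WROB
After move 5 (U): U=WBGG F=RRGR R=WRWG B=YBOB L=OYOO
After move 6 (R'): R=RGWW U=WOGY F=RBGG D=YRYR B=WBBB
After move 7 (R'): R=GWRW U=WBGW F=ROGY D=YBYG B=RBRB
Query: D face = YBYG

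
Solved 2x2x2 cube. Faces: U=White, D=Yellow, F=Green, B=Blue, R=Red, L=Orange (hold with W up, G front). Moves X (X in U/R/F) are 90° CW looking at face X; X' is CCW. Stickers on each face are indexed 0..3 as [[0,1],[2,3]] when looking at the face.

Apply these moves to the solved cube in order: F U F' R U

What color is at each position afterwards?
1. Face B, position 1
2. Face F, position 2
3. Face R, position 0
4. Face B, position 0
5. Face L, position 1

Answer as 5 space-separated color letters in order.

Answer: W W W G Y

Derivation:
After move 1 (F): F=GGGG U=WWOO R=WRWR D=RRYY L=OYOY
After move 2 (U): U=OWOW F=WRGG R=BBWR B=OYBB L=GGOY
After move 3 (F'): F=RGWG U=OWBW R=RBRR D=GYYY L=GWOO
After move 4 (R): R=RRRB U=OGBG F=RYWY D=GBYO B=WYWB
After move 5 (U): U=BOGG F=RRWY R=WYRB B=GWWB L=RYOO
Query 1: B[1] = W
Query 2: F[2] = W
Query 3: R[0] = W
Query 4: B[0] = G
Query 5: L[1] = Y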